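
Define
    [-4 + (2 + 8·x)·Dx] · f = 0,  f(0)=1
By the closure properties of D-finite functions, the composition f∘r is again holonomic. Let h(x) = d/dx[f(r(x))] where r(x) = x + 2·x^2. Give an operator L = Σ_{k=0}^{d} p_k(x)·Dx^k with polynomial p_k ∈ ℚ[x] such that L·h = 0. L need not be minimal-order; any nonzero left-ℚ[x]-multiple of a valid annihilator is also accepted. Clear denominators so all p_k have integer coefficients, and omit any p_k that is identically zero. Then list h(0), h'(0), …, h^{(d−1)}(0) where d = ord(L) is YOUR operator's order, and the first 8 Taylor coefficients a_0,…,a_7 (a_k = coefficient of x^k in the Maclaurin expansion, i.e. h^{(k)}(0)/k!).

f: a_k = 1, 2, -2, 4, -10, 28, -84, 264, …
h₀=f(r): pull back L_f along r ⇒ L₀.
h₀' ⇒ L via d/dx closure of L₀.
L = 2 + (-1 - 8·x - 24·x^2 - 32·x^3)·Dx  (order 1).
h: a_k = 2, 4, -12, 24, -20, -72, 392, -976, …
ICs: h(0) = 2.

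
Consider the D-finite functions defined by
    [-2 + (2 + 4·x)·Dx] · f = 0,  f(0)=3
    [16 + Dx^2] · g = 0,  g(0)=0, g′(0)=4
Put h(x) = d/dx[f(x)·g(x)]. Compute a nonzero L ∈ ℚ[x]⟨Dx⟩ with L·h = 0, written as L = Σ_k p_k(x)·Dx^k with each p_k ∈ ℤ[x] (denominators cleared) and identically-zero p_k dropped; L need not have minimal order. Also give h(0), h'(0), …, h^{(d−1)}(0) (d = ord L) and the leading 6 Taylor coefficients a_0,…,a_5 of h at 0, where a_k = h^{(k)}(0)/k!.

f: a_k = 3, 3, -3/2, 3/2, -15/8, 21/8, …
g: a_k = 0, 4, 0, -32/3, 0, 128/15, …
f·g: L₀ = L_f ⊗_s L_g, ord ≤ 1·2.
Differentiate: ansatz ord ≤ ord L₀ ⇒ L.
L = (413 + 2688·x + 6784·x^2 + 8192·x^3 + 4096·x^4) + (-26 - 180·x - 384·x^2 - 256·x^3)·Dx + (19 + 140·x + 396·x^2 + 512·x^3 + 256·x^4)·Dx^2  (order 2).
h: a_k = 12, 24, -114, -104, 341/2, 603/5, …
ICs: h(0) = 12, h′(0) = 24.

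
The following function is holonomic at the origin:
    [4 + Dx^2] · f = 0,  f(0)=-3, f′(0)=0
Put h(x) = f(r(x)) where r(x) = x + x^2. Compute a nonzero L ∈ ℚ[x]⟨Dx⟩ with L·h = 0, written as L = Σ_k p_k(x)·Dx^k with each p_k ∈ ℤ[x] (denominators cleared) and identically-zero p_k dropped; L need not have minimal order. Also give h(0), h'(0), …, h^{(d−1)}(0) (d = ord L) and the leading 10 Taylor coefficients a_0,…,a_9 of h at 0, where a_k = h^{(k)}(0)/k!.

L = (4 + 24·x + 48·x^2 + 32·x^3) - 2·Dx + (1 + 2·x)·Dx^2  (order 2).
h: a_k = -3, 0, 6, 12, 4, -8, -176/15, -32/5, 208/105, 544/105, …
ICs: h(0) = -3, h′(0) = 0.

f: a_k = -3, 0, 6, 0, -2, 0, 4/15, 0, -2/105, 0, …
Change of var in L_f (x↦r) gives L₀.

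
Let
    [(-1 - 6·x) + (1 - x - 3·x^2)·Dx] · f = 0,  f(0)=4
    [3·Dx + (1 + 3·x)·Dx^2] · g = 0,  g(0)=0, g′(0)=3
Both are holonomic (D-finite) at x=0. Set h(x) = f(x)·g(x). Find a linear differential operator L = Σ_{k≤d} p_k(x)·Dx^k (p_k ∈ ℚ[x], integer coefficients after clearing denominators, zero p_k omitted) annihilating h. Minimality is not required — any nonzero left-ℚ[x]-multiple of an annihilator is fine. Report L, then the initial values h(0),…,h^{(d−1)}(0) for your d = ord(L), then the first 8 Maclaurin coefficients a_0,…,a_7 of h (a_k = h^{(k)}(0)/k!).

f: a_k = 4, 4, 16, 28, 76, 160, 388, 868, …
g: a_k = 0, 3, -9/2, 9, -81/4, 243/5, -243/2, 2187/7, …
Sym-product of L_f,L_g gives L₀ (≤ ord 2).
L = (9 + 36·x) + (-1 + 21·x + 45·x^2)·Dx + (-1 - 2·x + 6·x^2 + 9·x^3)·Dx^2  (order 2).
h: a_k = 0, 12, -6, 66, -33, 1797/5, -1128/5, 73581/35, …
ICs: h(0) = 0, h′(0) = 12.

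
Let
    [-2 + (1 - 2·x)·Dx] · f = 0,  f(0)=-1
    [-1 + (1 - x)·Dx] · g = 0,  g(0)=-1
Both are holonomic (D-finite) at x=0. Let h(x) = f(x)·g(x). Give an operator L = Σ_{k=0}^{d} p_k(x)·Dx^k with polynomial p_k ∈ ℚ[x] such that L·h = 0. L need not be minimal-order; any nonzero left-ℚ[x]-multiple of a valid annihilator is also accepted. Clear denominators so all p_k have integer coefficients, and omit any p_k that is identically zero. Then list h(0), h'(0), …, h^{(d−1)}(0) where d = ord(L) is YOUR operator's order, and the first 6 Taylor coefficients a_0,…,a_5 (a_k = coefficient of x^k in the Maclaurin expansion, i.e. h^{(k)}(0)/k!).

L = (-3 + 4·x) + (1 - 3·x + 2·x^2)·Dx  (order 1).
h: a_k = 1, 3, 7, 15, 31, 63, …
ICs: h(0) = 1.

f: a_k = -1, -2, -4, -8, -16, -32, …
g: a_k = -1, -1, -1, -1, -1, -1, …
h₀=f·g: eliminate ⇒ L₀, order ≤ 1·1.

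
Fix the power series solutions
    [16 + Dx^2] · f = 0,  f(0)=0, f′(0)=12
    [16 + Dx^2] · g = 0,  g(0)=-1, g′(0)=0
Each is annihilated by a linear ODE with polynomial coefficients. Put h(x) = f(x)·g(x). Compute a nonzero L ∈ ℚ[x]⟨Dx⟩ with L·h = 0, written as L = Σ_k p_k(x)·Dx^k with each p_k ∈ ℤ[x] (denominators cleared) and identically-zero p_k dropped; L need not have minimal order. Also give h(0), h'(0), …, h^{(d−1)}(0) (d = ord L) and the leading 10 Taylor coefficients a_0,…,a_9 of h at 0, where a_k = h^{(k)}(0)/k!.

f: a_k = 0, 12, 0, -32, 0, 128/5, 0, -1024/105, 0, 2048/945, …
g: a_k = -1, 0, 8, 0, -32/3, 0, 256/45, 0, -512/315, 0, …
h₀=f·g: eliminate ⇒ L₀, order ≤ 2·2.
L = 64·Dx + Dx^3  (order 3).
h: a_k = 0, -12, 0, 128, 0, -2048/5, 0, 65536/105, 0, -524288/945, …
ICs: h(0) = 0, h′(0) = -12, h′′(0) = 0.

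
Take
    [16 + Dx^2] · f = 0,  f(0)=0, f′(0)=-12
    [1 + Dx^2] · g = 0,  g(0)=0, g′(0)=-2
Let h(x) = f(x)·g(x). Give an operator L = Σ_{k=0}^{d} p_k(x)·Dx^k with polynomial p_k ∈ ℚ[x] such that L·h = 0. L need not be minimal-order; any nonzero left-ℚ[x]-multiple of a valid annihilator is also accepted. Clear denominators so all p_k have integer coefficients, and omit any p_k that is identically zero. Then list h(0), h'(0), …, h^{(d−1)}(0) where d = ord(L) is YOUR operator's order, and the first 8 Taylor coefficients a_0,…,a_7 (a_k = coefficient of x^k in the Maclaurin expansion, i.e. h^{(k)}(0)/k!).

f: a_k = 0, -12, 0, 32, 0, -128/5, 0, 1024/105, …
g: a_k = 0, -2, 0, 1/3, 0, -1/60, 0, 1/2520, …
Sym-product of L_f,L_g gives L₀ (≤ ord 4).
L = 225 + 34·Dx^2 + Dx^4  (order 4).
h: a_k = 0, 0, 24, 0, -68, 0, 931/15, 0, …
ICs: h(0) = 0, h′(0) = 0, h′′(0) = 48, h′′′(0) = 0.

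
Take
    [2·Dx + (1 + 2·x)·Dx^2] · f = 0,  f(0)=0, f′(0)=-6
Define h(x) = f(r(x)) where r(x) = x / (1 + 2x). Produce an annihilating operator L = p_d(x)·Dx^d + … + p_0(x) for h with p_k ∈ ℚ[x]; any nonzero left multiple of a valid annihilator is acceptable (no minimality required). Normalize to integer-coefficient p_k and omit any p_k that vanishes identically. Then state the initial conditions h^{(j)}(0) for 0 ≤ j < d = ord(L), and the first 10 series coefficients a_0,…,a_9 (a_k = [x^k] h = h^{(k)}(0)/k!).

f: a_k = 0, -6, 6, -8, 12, -96/5, 32, -384/7, 96, -512/3, …
f∘r: x↦r, Dx↦Dx/r' in L_f ⇒ L₀.
L = (6 + 16·x)·Dx + (1 + 6·x + 8·x^2)·Dx^2  (order 2).
h: a_k = 0, -6, 18, -56, 180, -2976/5, 2016, -48768/7, 24480, -261632/3, …
ICs: h(0) = 0, h′(0) = -6.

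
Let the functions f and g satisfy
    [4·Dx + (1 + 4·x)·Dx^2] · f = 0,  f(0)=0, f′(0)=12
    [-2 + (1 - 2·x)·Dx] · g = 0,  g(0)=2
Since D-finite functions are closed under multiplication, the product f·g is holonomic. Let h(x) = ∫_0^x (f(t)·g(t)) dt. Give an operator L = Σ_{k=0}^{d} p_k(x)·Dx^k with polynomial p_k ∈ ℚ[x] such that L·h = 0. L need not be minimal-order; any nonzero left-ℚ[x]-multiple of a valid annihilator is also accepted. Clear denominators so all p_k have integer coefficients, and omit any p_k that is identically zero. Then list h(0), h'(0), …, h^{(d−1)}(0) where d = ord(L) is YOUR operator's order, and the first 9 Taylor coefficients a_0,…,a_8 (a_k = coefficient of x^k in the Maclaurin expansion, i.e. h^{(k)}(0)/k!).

L = 8·Dx + 24·x·Dx^2 + (-1 - 2·x + 8·x^2)·Dx^3  (order 3).
h: a_k = 0, 0, 12, 0, 32, -128/5, 2432/15, -1536/5, 42624/35, …
ICs: h(0) = 0, h′(0) = 0, h′′(0) = 24.

f: a_k = 0, 12, -24, 64, -192, 3072/5, -2048, 49152/7, -24576, …
g: a_k = 2, 4, 8, 16, 32, 64, 128, 256, 512, …
Product ⇒ symmetric product L₀, ord ≤ 2.
h=∫h₀ ⇒ L = L₀·Dx.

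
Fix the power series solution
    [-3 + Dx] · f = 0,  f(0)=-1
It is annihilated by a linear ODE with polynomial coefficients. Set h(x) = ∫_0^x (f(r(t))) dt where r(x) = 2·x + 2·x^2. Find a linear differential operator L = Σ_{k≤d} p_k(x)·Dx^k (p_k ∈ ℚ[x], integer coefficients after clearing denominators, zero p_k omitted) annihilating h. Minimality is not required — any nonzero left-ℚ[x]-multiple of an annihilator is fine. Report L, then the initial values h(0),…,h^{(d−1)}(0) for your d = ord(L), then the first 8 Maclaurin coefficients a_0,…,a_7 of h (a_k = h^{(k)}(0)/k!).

L = (-6 - 12·x)·Dx + Dx^2  (order 2).
h: a_k = 0, -1, -3, -8, -18, -36, -324/5, -3744/35, …
ICs: h(0) = 0, h′(0) = -1.

f: a_k = -1, -3, -9/2, -9/2, -27/8, -81/40, -81/80, -243/560, …
Substitute x→r, Dx→(1/r')Dx; clear ⇒ L₀.
∫: right-multiply L₀ by Dx.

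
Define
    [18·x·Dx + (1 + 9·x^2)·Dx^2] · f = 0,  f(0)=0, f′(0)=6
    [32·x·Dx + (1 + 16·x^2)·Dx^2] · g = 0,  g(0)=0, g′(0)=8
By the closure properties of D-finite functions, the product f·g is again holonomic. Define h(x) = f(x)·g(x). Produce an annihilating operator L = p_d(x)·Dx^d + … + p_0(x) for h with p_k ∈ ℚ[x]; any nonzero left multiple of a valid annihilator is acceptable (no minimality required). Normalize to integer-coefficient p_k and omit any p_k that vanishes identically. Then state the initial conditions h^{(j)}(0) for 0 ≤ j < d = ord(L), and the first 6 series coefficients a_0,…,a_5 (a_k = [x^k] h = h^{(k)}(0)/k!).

L = (-3456·x - 144000·x^3 - 1327104·x^5 + 4147200·x^7 + 71663616·x^9)·Dx + (-100 - 11532·x^2 - 259200·x^4 - 1161216·x^6 + 14515200·x^8 + 107495424·x^10)·Dx^2 + (-200·x - 7880·x^3 - 86400·x^5 + 194112·x^7 + 8294400·x^9 + 35831808·x^11)·Dx^3 + (-1 - 50·x^2 - 769·x^4 + 110736·x^8 + 1036800·x^10 + 2985984·x^12)·Dx^4  (order 4).
h: a_k = 0, 0, 48, 0, -400, 0, …
ICs: h(0) = 0, h′(0) = 0, h′′(0) = 96, h′′′(0) = 0.

f: a_k = 0, 6, 0, -18, 0, 486/5, …
g: a_k = 0, 8, 0, -128/3, 0, 2048/5, …
L₀ := L_f ⊗_s L_g (sym. prod.), ord ≤ 4.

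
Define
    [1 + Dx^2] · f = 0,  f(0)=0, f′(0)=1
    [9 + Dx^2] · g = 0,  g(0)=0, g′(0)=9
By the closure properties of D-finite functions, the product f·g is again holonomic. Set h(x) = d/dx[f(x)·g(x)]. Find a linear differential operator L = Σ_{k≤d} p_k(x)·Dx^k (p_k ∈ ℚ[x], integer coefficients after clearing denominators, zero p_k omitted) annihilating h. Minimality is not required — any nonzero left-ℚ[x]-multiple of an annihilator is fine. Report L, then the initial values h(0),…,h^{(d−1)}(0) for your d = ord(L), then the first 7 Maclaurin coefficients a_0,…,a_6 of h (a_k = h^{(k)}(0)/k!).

f: a_k = 0, 1, 0, -1/6, 0, 1/120, 0, …
g: a_k = 0, 9, 0, -27/2, 0, 243/40, 0, …
L₀ := L_f ⊗_s L_g (sym. prod.), ord ≤ 4.
Differentiate: ansatz ord ≤ ord L₀ ⇒ L.
L = 64 + 20·Dx^2 + Dx^4  (order 4).
h: a_k = 0, 18, 0, -60, 0, 252/5, 0, …
ICs: h(0) = 0, h′(0) = 18, h′′(0) = 0, h′′′(0) = -360.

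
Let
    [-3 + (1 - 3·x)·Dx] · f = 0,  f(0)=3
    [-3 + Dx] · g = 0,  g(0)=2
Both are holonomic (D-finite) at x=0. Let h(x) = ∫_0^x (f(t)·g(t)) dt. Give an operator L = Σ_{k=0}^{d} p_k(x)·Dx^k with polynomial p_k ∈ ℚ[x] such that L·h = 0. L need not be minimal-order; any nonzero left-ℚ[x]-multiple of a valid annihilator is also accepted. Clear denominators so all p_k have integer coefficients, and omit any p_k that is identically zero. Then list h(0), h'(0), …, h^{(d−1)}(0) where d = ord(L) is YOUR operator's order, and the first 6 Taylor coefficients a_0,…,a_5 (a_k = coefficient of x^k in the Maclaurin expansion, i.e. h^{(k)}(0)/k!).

L = (6 - 9·x)·Dx + (-1 + 3·x)·Dx^2  (order 2).
h: a_k = 0, 6, 18, 45, 108, 1053/4, …
ICs: h(0) = 0, h′(0) = 6.

f: a_k = 3, 9, 27, 81, 243, 729, …
g: a_k = 2, 6, 9, 9, 27/4, 81/20, …
h₀=f·g: eliminate ⇒ L₀, order ≤ 1·1.
∫: right-multiply L₀ by Dx.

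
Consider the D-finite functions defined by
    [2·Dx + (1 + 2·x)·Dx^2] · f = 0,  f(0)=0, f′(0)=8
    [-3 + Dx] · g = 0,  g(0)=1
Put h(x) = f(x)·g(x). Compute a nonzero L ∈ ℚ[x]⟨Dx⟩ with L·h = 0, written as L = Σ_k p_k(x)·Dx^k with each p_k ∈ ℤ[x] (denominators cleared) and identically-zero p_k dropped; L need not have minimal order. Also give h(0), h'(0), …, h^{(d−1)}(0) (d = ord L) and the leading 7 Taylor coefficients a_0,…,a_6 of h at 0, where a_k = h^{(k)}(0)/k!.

L = (3 + 18·x) + (-4 - 12·x)·Dx + (1 + 2·x)·Dx^2  (order 2).
h: a_k = 0, 8, 16, 68/3, 16, 83/5, -2/3, …
ICs: h(0) = 0, h′(0) = 8.

f: a_k = 0, 8, -8, 32/3, -16, 128/5, -128/3, …
g: a_k = 1, 3, 9/2, 9/2, 27/8, 81/40, 81/80, …
L₀ := L_f ⊗_s L_g (sym. prod.), ord ≤ 2.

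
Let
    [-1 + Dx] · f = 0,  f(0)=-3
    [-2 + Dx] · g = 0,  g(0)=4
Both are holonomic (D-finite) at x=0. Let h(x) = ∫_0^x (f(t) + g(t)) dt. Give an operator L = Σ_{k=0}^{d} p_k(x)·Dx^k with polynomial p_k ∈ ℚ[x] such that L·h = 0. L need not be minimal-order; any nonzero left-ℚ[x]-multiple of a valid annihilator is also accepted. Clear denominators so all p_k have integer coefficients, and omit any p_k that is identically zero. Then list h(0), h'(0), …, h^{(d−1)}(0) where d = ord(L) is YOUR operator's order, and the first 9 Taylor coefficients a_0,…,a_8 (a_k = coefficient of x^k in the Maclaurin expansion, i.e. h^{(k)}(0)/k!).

L = 2·Dx - 3·Dx^2 + Dx^3  (order 3).
h: a_k = 0, 1, 5/2, 13/6, 29/24, 61/120, 25/144, 253/5040, 509/40320, …
ICs: h(0) = 0, h′(0) = 1, h′′(0) = 5.

f: a_k = -3, -3, -3/2, -1/2, -1/8, -1/40, -1/240, -1/1680, -1/13440, …
g: a_k = 4, 8, 8, 16/3, 8/3, 16/15, 16/45, 32/315, 8/315, …
L₀ := lclm(L_f,L_g); ord L₀ ≤ 1+1.
Integrate: L := L₀·Dx.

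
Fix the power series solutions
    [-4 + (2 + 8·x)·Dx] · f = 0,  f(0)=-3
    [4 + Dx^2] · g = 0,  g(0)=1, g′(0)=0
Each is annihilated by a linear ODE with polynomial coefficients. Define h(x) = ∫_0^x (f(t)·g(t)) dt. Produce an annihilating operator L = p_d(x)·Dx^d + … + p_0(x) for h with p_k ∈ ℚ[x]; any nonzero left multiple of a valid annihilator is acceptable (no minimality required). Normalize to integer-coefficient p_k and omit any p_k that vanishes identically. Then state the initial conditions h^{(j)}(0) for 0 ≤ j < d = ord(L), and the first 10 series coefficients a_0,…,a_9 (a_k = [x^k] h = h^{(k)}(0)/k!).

L = (16 + 32·x + 64·x^2)·Dx + (-4 - 16·x)·Dx^2 + (1 + 8·x + 16·x^2)·Dx^3  (order 3).
h: a_k = 0, -3, -3, 4, 0, 16/5, -32/3, 2944/105, -1184/15, 219392/945, …
ICs: h(0) = 0, h′(0) = -3, h′′(0) = -6.

f: a_k = -3, -6, 6, -12, 30, -84, 252, -792, 2574, -8580, …
g: a_k = 1, 0, -2, 0, 2/3, 0, -4/45, 0, 2/315, 0, …
Product ⇒ symmetric product L₀, ord ≤ 2.
∫: right-multiply L₀ by Dx.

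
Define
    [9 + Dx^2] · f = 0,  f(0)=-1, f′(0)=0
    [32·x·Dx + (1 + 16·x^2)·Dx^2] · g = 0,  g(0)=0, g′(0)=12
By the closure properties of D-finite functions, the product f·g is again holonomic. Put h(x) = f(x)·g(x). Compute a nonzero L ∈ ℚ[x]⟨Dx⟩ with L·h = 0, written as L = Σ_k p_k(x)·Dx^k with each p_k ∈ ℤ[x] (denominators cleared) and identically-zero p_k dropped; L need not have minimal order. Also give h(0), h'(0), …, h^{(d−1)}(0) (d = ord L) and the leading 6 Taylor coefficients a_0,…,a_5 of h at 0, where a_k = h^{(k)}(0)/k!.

L = (16425 + 696384·x^2 + 2778624·x^4 + 11943936·x^6 + 47775744·x^8) + (23616·x + 543744·x^3 + 3981312·x^5 + 21233664·x^7)·Dx + (2050 + 87168·x^2 + 470016·x^4 + 2654208·x^6 + 10616832·x^8)·Dx^2 + (2624·x + 60416·x^3 + 442368·x^5 + 2359296·x^7)·Dx^3 + (25 + 1088·x^2 + 17920·x^4 + 147456·x^6 + 589824·x^8)·Dx^4  (order 4).
h: a_k = 0, -12, 0, 118, 0, -9429/10, …
ICs: h(0) = 0, h′(0) = -12, h′′(0) = 0, h′′′(0) = 708.

f: a_k = -1, 0, 9/2, 0, -27/8, 0, …
g: a_k = 0, 12, 0, -64, 0, 3072/5, …
h₀=f·g: eliminate ⇒ L₀, order ≤ 2·2.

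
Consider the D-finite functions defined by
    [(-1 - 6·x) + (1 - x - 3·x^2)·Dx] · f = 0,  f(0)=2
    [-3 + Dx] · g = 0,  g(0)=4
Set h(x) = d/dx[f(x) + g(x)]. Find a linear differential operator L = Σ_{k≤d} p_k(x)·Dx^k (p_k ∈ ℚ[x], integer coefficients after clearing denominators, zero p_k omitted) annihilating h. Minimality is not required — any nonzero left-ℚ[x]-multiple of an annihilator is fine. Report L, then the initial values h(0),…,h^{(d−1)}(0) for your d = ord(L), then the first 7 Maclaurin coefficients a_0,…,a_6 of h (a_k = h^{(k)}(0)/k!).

L = (54 + 774·x + 864·x^2 + 2916·x^3 + 1458·x^4) + (-33 - 252·x - 477·x^2 - 864·x^3 + 405·x^4 + 486·x^5)·Dx + (5 - 2·x + 63·x^2 - 36·x^3 - 297·x^4 - 162·x^5)·Dx^2  (order 2).
h: a_k = 14, 52, 96, 206, 881/2, 11883/10, 61003/20, …
ICs: h(0) = 14, h′(0) = 52.

f: a_k = 2, 2, 8, 14, 38, 80, 194, …
g: a_k = 4, 12, 18, 18, 27/2, 81/10, 81/20, …
Sum ⇒ L₀ = lclm(L_f,L_g) in ℚ(x)⟨Dx⟩.
Differentiate: ansatz ord ≤ ord L₀ ⇒ L.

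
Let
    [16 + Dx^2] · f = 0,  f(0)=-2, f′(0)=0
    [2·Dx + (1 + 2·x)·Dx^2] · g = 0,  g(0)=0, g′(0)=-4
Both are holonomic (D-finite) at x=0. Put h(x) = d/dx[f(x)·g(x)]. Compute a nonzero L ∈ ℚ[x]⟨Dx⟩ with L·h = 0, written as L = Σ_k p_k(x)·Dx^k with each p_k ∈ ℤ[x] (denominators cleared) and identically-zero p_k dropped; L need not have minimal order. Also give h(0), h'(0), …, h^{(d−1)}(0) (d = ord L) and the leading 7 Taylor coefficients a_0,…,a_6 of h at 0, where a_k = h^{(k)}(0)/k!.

f: a_k = -2, 0, 16, 0, -64/3, 0, 512/45, …
g: a_k = 0, -4, 4, -16/3, 8, -64/5, 64/3, …
f·g: L₀ = L_f ⊗_s L_g, ord ≤ 2·2.
Derive L from L₀ (diff closure).
L = (-896 + 28672·x + 282624·x^2 + 1032192·x^3 + 1826816·x^4 + 1572864·x^5 + 524288·x^6) + (576 + 12416·x + 66560·x^2 + 153600·x^3 + 163840·x^4 + 65536·x^5)·Dx + (280 + 6592·x + 44480·x^2 + 141312·x^3 + 234496·x^4 + 196608·x^5 + 65536·x^6)·Dx^2 + (36 + 776·x + 4160·x^2 + 9600·x^3 + 10240·x^4 + 4096·x^5)·Dx^3 + (21 + 300·x + 1676·x^2 + 4800·x^3 + 7520·x^4 + 6144·x^5 + 2048·x^6)·Dx^4  (order 4).
h: a_k = 8, -16, -160, 192, 128, 0, -6656/15, …
ICs: h(0) = 8, h′(0) = -16, h′′(0) = -320, h′′′(0) = 1152.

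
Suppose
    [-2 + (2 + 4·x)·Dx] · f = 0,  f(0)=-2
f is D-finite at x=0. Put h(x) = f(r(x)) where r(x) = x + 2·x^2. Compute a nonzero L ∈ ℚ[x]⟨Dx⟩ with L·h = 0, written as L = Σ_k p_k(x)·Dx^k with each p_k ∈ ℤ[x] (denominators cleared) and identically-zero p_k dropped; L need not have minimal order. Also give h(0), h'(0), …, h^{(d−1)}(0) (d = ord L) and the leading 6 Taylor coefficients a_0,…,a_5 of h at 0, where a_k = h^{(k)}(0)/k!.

f: a_k = -2, -2, 1, -1, 5/4, -7/4, …
Substitute x→r, Dx→(1/r')Dx; clear ⇒ L₀.
L = (-1 - 4·x) + (1 + 2·x + 4·x^2)·Dx  (order 1).
h: a_k = -2, -2, -3, 3, -3/4, -15/4, …
ICs: h(0) = -2.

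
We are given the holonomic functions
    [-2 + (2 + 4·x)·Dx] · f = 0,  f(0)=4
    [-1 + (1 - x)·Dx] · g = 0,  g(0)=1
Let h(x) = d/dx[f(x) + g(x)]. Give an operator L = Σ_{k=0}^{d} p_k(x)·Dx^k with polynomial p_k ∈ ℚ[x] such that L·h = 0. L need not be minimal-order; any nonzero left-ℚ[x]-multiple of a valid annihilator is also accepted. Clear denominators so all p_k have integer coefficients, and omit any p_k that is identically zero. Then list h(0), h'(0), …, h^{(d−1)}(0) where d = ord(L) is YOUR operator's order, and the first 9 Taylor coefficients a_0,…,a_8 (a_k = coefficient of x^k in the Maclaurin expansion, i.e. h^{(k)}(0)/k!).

f: a_k = 4, 4, -2, 2, -5/2, 7/2, -21/4, 33/4, -429/32, …
g: a_k = 1, 1, 1, 1, 1, 1, 1, 1, 1, …
f+g: L₀ = lclm(L_f,L_g), ord ≤ 1+1.
h₀' ⇒ L via d/dx closure of L₀.
L = (-4 - 2·x) + (-1 - 10·x - 7·x^2)·Dx + (1 + 2·x - x^2 - 2·x^3)·Dx^2  (order 2).
h: a_k = 5, -2, 9, -6, 45/2, -51/2, 259/4, -397/4, 6723/32, …
ICs: h(0) = 5, h′(0) = -2.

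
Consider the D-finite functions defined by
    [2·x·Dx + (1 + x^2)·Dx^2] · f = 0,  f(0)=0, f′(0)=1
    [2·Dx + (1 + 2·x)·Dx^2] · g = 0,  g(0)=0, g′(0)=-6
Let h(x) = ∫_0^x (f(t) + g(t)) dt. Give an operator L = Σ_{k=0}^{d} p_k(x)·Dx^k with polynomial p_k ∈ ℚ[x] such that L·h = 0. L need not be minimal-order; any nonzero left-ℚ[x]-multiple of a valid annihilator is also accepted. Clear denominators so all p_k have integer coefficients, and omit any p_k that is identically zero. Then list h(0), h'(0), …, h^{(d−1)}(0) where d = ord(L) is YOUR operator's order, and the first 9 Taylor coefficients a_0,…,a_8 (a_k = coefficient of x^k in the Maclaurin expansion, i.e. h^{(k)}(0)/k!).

f: a_k = 0, 1, 0, -1/3, 0, 1/5, 0, -1/7, 0, …
g: a_k = 0, -6, 6, -8, 12, -96/5, 32, -384/7, 96, …
h₀=f+g: left-lcm gives L₀, ord ≤ 4.
h=∫₀ˣh₀: take L = L₀·Dx.
L = (-2 - 12·x + 6·x^2 + 4·x^3)·Dx^2 + (-5 - 4·x - 9·x^2 + 12·x^3 + 8·x^4)·Dx^3 + (-1 - x + 2·x^2 + x^3 + 3·x^4 + 2·x^5)·Dx^4  (order 4).
h: a_k = 0, 0, -5/2, 2, -25/12, 12/5, -19/6, 32/7, -55/8, …
ICs: h(0) = 0, h′(0) = 0, h′′(0) = -5, h′′′(0) = 12.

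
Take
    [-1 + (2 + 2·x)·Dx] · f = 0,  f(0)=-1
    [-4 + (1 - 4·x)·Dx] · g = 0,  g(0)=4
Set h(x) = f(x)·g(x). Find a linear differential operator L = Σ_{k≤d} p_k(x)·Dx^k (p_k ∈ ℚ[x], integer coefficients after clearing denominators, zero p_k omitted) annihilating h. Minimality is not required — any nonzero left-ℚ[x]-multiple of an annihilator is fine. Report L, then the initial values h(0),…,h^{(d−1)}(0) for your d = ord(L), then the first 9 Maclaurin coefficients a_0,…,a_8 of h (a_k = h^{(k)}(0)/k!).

L = (9 + 4·x) + (-2 + 6·x + 8·x^2)·Dx  (order 1).
h: a_k = -4, -18, -143/2, -1145/4, -36635/32, -293087/64, -4689371/256, -37515001/512, -2400959635/8192, …
ICs: h(0) = -4.

f: a_k = -1, -1/2, 1/8, -1/16, 5/128, -7/256, 21/1024, -33/2048, 429/32768, …
g: a_k = 4, 16, 64, 256, 1024, 4096, 16384, 65536, 262144, …
Product ⇒ symmetric product L₀, ord ≤ 1.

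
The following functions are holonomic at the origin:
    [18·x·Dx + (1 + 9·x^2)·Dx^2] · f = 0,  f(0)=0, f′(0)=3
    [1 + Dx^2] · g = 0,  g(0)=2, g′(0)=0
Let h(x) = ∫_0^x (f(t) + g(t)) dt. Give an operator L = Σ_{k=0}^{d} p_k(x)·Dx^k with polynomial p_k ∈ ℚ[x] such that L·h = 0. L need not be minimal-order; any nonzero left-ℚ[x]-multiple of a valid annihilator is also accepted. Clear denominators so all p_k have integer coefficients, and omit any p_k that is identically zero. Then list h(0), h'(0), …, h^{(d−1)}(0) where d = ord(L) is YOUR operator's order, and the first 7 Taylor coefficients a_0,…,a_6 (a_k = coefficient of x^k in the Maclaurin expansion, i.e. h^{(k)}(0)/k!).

L = (-1926·x + 17820·x^3 + 1458·x^5)·Dx^2 + (-17 + 351·x^2 + 4617·x^4 + 729·x^6)·Dx^3 + (-1926·x + 17820·x^3 + 1458·x^5)·Dx^4 + (-17 + 351·x^2 + 4617·x^4 + 729·x^6)·Dx^5  (order 5).
h: a_k = 0, 2, 3/2, -1/3, -9/4, 1/60, 81/10, …
ICs: h(0) = 0, h′(0) = 2, h′′(0) = 3, h′′′(0) = -2, h′′′′(0) = -54.

f: a_k = 0, 3, 0, -9, 0, 243/5, 0, …
g: a_k = 2, 0, -1, 0, 1/12, 0, -1/360, …
Weyl lclm of L_f,L_g ⇒ L₀ (ord ≤ 4).
h=∫₀ˣh₀: take L = L₀·Dx.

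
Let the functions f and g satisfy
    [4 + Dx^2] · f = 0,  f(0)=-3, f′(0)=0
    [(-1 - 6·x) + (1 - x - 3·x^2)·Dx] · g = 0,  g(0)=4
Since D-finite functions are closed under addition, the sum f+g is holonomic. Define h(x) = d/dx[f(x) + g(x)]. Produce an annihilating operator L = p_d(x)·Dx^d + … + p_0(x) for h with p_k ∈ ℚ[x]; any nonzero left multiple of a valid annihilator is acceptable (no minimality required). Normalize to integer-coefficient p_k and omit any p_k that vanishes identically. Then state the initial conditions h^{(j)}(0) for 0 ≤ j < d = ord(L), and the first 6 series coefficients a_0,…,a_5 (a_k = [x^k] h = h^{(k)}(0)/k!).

f: a_k = -3, 0, 6, 0, -2, 0, …
g: a_k = 4, 4, 16, 28, 76, 160, …
Sum ⇒ L₀ = lclm(L_f,L_g) in ℚ(x)⟨Dx⟩.
h₀' ⇒ L via d/dx closure of L₀.
L = (976 + 5056·x + 17104·x^2 + 11760·x^3 + 18720·x^4 + 3888·x^5 + 3888·x^6) + (-92 - 516·x + 372·x^2 + 1232·x^3 + 2280·x^4 + 3240·x^5 + 1512·x^6 + 1296·x^7)·Dx + (244 + 1264·x + 4276·x^2 + 2940·x^3 + 4680·x^4 + 972·x^5 + 972·x^6)·Dx^2 + (-23 - 129·x + 93·x^2 + 308·x^3 + 570·x^4 + 810·x^5 + 378·x^6 + 324·x^7)·Dx^3  (order 3).
h: a_k = 4, 44, 84, 296, 800, 11648/5, …
ICs: h(0) = 4, h′(0) = 44, h′′(0) = 168.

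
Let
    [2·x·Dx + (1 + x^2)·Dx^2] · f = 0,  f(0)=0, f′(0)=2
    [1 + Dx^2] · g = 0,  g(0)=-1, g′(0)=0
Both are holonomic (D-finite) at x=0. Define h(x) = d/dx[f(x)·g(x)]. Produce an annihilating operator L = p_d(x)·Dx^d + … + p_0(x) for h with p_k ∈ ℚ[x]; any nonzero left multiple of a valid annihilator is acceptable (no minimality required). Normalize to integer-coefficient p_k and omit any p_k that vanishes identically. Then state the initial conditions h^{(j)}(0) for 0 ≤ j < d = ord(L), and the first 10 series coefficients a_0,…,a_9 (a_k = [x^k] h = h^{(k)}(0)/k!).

f: a_k = 0, 2, 0, -2/3, 0, 2/5, 0, -2/7, 0, 2/9, …
g: a_k = -1, 0, 1/2, 0, -1/24, 0, 1/720, 0, -1/40320, 0, …
h₀=f·g: eliminate ⇒ L₀, order ≤ 2·2.
Derive L from L₀ (diff closure).
L = (110 + 294·x^2 + 461·x^4 + 96·x^6 + 12·x^8 + 2·x^10 + x^12) + (68·x + 284·x^3 + 280·x^5 + 80·x^7 + 20·x^9 + 4·x^11)·Dx + (120 + 340·x^2 + 534·x^4 + 148·x^6 + 32·x^8 + 8·x^10 + 2·x^12)·Dx^2 + (68·x + 284·x^3 + 280·x^5 + 80·x^7 + 20·x^9 + 4·x^11)·Dx^3 + (10 + 46·x^2 + 73·x^4 + 52·x^6 + 20·x^8 + 6·x^10 + x^12)·Dx^4  (order 4).
h: a_k = -2, 0, 5, 0, -49/12, 0, 1301/360, 0, -23147/6720, 0, …
ICs: h(0) = -2, h′(0) = 0, h′′(0) = 10, h′′′(0) = 0.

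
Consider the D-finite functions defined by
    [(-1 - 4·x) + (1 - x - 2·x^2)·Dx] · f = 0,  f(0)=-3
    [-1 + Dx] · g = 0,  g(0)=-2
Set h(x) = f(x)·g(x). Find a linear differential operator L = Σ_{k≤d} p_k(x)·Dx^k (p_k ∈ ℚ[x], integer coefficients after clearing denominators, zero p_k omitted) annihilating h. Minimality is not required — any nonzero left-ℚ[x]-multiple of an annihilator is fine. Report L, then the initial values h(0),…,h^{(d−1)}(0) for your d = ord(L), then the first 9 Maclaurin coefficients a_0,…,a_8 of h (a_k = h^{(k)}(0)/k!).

L = (2 + 3·x - 2·x^2) + (-1 + x + 2·x^2)·Dx  (order 1).
h: a_k = 6, 12, 27, 52, 425/4, 2103/10, 50737/120, 88558/105, 3783419/2240, …
ICs: h(0) = 6.

f: a_k = -3, -3, -9, -15, -33, -63, -129, -255, -513, …
g: a_k = -2, -2, -1, -1/3, -1/12, -1/60, -1/360, -1/2520, -1/20160, …
f·g: L₀ = L_f ⊗_s L_g, ord ≤ 1·1.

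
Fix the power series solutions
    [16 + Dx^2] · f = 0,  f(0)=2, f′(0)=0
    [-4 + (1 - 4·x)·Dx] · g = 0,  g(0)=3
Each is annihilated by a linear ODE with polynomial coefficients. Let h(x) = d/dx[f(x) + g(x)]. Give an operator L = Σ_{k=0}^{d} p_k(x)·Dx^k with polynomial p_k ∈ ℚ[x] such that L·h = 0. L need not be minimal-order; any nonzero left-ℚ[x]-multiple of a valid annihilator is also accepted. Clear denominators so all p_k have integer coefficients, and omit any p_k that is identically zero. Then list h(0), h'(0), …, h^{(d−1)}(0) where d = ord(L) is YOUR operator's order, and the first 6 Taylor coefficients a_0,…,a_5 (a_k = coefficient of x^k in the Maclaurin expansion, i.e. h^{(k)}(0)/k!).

L = (1664 - 1024·x + 2048·x^2) + (-112 + 576·x - 768·x^2 + 1024·x^3)·Dx + (104 - 64·x + 128·x^2)·Dx^2 + (-7 + 36·x - 48·x^2 + 64·x^3)·Dx^3  (order 3).
h: a_k = 12, 64, 576, 9472/3, 15360, 1104896/15, …
ICs: h(0) = 12, h′(0) = 64, h′′(0) = 1152.

f: a_k = 2, 0, -16, 0, 64/3, 0, …
g: a_k = 3, 12, 48, 192, 768, 3072, …
h₀=f+g: left-lcm gives L₀, ord ≤ 3.
Differentiate: ansatz ord ≤ ord L₀ ⇒ L.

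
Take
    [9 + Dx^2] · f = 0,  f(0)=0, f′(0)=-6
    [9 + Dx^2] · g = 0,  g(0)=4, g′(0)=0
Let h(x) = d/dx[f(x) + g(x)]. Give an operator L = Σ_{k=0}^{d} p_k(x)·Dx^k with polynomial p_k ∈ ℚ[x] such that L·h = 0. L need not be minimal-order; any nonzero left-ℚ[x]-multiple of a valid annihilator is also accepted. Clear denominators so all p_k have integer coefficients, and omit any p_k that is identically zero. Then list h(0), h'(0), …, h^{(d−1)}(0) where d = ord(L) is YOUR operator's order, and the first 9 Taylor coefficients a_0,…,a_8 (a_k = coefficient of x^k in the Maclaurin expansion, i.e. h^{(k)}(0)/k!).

L = 9 + Dx^2  (order 2).
h: a_k = -6, -36, 27, 54, -81/4, -243/10, 243/40, 729/140, -2187/2240, …
ICs: h(0) = -6, h′(0) = -36.

f: a_k = 0, -6, 0, 9, 0, -81/20, 0, 243/280, 0, …
g: a_k = 4, 0, -18, 0, 27/2, 0, -81/20, 0, 729/1120, …
Weyl lclm of L_f,L_g ⇒ L₀ (ord ≤ 4).
h=h₀': d/dx-closure on L₀ ⇒ L.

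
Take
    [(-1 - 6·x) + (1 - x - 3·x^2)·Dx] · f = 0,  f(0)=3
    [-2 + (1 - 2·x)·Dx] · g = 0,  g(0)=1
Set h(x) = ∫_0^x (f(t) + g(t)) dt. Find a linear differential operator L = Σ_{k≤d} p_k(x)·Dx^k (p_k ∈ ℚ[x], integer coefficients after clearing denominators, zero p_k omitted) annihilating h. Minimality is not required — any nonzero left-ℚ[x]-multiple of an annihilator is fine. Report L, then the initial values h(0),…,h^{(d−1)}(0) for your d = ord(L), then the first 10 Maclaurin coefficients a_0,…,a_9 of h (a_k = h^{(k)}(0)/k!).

f: a_k = 3, 3, 12, 21, 57, 120, 291, 651, 1524, 3477, …
g: a_k = 1, 2, 4, 8, 16, 32, 64, 128, 256, 512, …
L₀ := lclm(L_f,L_g); ord L₀ ≤ 1+1.
∫: right-multiply L₀ by Dx.
L = (8 - 36·x + 108·x^2 - 72·x^3)·Dx + (-2·x - 54·x^2 + 192·x^3 - 144·x^4)·Dx^2 + (-1 + 9·x - 23·x^2 + 6·x^3 + 42·x^4 - 36·x^5)·Dx^3  (order 3).
h: a_k = 0, 4, 5/2, 16/3, 29/4, 73/5, 76/3, 355/7, 779/8, 1780/9, …
ICs: h(0) = 0, h′(0) = 4, h′′(0) = 5.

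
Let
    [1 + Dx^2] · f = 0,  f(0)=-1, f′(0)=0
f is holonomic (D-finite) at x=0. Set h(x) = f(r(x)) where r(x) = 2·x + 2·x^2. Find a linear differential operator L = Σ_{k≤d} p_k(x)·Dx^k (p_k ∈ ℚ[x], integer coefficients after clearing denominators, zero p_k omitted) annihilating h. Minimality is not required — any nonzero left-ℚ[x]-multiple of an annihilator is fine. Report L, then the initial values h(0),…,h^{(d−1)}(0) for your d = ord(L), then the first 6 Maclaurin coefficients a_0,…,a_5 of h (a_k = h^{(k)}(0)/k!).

L = (4 + 24·x + 48·x^2 + 32·x^3) - 2·Dx + (1 + 2·x)·Dx^2  (order 2).
h: a_k = -1, 0, 2, 4, 4/3, -8/3, …
ICs: h(0) = -1, h′(0) = 0.

f: a_k = -1, 0, 1/2, 0, -1/24, 0, …
L₀ from L_f via x↦r, Dx↦r'^{-1}Dx.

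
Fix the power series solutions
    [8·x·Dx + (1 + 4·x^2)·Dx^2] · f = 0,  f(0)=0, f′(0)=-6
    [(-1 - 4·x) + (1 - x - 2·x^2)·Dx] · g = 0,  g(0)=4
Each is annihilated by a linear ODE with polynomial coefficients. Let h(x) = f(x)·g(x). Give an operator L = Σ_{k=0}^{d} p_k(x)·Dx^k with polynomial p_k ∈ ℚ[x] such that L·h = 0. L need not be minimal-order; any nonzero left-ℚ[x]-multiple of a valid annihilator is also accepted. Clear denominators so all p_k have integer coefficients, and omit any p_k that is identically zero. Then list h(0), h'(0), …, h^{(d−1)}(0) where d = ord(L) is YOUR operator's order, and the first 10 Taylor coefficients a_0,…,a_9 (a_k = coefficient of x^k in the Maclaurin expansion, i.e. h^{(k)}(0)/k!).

f: a_k = 0, -6, 0, 8, 0, -96/5, 0, 384/7, 0, -512/3, …
g: a_k = 4, 4, 12, 20, 44, 84, 172, 340, 684, 1364, …
h₀=f·g: eliminate ⇒ L₀, order ≤ 2·1.
L = (4 + 8·x + 48·x^2) + (2 + 16·x^2 + 48·x^3)·Dx + (-1 + x - 2·x^2 + 4·x^3 + 8·x^4)·Dx^2  (order 2).
h: a_k = 0, -24, -24, -40, -88, -1224/5, -2104/5, -24184/35, -10728/7, -377704/105, …
ICs: h(0) = 0, h′(0) = -24.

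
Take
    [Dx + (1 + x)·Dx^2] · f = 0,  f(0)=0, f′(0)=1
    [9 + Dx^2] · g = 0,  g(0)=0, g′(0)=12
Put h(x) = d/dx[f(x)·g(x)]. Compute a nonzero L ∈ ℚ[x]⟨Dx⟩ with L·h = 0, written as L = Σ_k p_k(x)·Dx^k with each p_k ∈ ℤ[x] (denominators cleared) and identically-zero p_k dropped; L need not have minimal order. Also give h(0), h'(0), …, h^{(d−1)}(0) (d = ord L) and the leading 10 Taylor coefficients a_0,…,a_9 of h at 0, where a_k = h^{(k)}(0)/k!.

f: a_k = 0, 1, -1/2, 1/3, -1/4, 1/5, -1/6, 1/7, -1/8, 1/9, …
g: a_k = 0, 12, 0, -18, 0, 81/10, 0, -243/140, 0, 243/1120, …
Product ⇒ symmetric product L₀, ord ≤ 4.
h=h₀': d/dx-closure on L₀ ⇒ L.
L = (13743 + 107892·x + 319302·x^2 + 475308·x^3 + 381267·x^4 + 157464·x^5 + 26244·x^6) + (4104 + 24192·x + 53460·x^2 + 56700·x^3 + 29160·x^4 + 5832·x^5)·Dx + (4020 + 27828·x + 76770·x^2 + 109512·x^3 + 85698·x^4 + 34992·x^5 + 5832·x^6)·Dx^2 + (456 + 2688·x + 5940·x^2 + 6300·x^3 + 3240·x^4 + 648·x^5)·Dx^3 + (277 + 1760·x + 4588·x^2 + 6300·x^3 + 4815·x^4 + 1944·x^5 + 324·x^6)·Dx^4  (order 4).
h: a_k = 0, 24, -18, -56, 30, 27, -217/20, -258/35, 108/35, 341/1680, …
ICs: h(0) = 0, h′(0) = 24, h′′(0) = -36, h′′′(0) = -336.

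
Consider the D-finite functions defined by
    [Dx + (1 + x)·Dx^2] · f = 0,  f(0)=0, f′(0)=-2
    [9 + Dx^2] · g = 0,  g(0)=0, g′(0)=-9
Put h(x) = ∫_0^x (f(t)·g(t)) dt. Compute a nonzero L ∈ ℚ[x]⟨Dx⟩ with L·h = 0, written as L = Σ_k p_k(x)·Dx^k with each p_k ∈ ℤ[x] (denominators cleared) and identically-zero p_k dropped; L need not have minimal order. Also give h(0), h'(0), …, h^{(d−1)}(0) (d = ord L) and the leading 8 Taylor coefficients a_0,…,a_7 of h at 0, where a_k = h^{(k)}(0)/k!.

L = (2493 + 10854·x + 17091·x^2 + 11664·x^3 + 2916·x^4)·Dx + (612 + 1908·x + 1944·x^2 + 648·x^3)·Dx^2 + (592 + 2484·x + 3834·x^2 + 2592·x^3 + 648·x^4)·Dx^3 + (68 + 212·x + 216·x^2 + 72·x^3)·Dx^4 + (35 + 142·x + 215·x^2 + 144·x^3 + 36·x^4)·Dx^5  (order 5).
h: a_k = 0, 0, 0, 6, -9/4, -21/5, 3/2, 27/28, …
ICs: h(0) = 0, h′(0) = 0, h′′(0) = 0, h′′′(0) = 36, h′′′′(0) = -54.

f: a_k = 0, -2, 1, -2/3, 1/2, -2/5, 1/3, -2/7, …
g: a_k = 0, -9, 0, 27/2, 0, -243/40, 0, 729/560, …
L₀ := L_f ⊗_s L_g (sym. prod.), ord ≤ 4.
Integrate: L := L₀·Dx.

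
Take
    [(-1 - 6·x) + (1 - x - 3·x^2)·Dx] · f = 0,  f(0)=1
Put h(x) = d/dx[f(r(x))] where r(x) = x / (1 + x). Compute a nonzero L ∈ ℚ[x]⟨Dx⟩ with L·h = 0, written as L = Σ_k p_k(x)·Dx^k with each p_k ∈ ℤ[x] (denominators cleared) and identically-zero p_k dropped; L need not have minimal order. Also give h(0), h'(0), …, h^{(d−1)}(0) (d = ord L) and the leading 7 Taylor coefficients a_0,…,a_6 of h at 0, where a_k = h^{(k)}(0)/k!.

L = (6 + 18·x + 72·x^2 + 42·x^3) + (-1 - 9·x - 12·x^2 + 17·x^3 + 21·x^4)·Dx  (order 1).
h: a_k = 1, 6, 0, 36, -45, 216, -441, …
ICs: h(0) = 1.

f: a_k = 1, 1, 4, 7, 19, 40, 97, …
Change of var in L_f (x↦r) gives L₀.
h₀' ⇒ L via d/dx closure of L₀.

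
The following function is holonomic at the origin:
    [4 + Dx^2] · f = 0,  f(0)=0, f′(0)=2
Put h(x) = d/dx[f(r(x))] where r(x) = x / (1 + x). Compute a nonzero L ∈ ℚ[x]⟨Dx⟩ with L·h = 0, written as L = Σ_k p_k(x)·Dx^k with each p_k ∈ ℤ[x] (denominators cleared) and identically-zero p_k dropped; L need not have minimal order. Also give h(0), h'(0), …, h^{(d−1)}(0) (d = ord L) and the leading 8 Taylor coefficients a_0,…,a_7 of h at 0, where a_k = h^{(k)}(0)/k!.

f: a_k = 0, 2, 0, -4/3, 0, 4/15, 0, -8/315, …
Substitute x→r, Dx→(1/r')Dx; clear ⇒ L₀.
Differentiate: ansatz ord ≤ ord L₀ ⇒ L.
L = (10 + 12·x + 6·x^2) + (6 + 18·x + 18·x^2 + 6·x^3)·Dx + (1 + 4·x + 6·x^2 + 4·x^3 + x^4)·Dx^2  (order 2).
h: a_k = 2, -4, 2, 8, -86/3, 60, -4418/45, 6064/45, …
ICs: h(0) = 2, h′(0) = -4.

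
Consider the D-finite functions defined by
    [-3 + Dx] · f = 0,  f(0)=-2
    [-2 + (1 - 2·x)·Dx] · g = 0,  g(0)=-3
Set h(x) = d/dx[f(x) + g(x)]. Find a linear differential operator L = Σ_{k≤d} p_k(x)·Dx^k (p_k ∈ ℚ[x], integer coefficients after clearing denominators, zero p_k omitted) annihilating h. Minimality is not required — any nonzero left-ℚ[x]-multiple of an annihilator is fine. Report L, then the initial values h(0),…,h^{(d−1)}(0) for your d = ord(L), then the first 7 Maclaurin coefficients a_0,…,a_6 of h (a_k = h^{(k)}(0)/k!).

L = (36 + 72·x) + (-15 - 36·x + 36·x^2)·Dx + (1 + 4·x - 12·x^2)·Dx^2  (order 2).
h: a_k = -12, -42, -99, -219, -2001/4, -23283/20, -107763/40, …
ICs: h(0) = -12, h′(0) = -42.

f: a_k = -2, -6, -9, -9, -27/4, -81/20, -81/40, …
g: a_k = -3, -6, -12, -24, -48, -96, -192, …
Weyl lclm of L_f,L_g ⇒ L₀ (ord ≤ 2).
h₀' ⇒ L via d/dx closure of L₀.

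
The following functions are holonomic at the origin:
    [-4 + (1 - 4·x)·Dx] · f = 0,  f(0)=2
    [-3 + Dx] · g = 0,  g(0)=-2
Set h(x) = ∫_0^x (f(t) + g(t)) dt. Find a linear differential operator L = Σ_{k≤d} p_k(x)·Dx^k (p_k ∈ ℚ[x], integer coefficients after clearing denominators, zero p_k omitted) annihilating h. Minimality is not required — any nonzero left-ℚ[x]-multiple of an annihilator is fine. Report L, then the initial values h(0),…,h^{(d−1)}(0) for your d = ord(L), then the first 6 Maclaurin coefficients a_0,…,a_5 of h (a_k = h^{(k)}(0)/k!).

L = (-60 - 144·x)·Dx + (23 + 72·x - 144·x^2)·Dx^2 + (-1 - 8·x + 48·x^2)·Dx^3  (order 3).
h: a_k = 0, 0, 1, 23/3, 119/4, 2021/20, …
ICs: h(0) = 0, h′(0) = 0, h′′(0) = 2.

f: a_k = 2, 8, 32, 128, 512, 2048, …
g: a_k = -2, -6, -9, -9, -27/4, -81/20, …
Sum ⇒ L₀ = lclm(L_f,L_g) in ℚ(x)⟨Dx⟩.
∫: right-multiply L₀ by Dx.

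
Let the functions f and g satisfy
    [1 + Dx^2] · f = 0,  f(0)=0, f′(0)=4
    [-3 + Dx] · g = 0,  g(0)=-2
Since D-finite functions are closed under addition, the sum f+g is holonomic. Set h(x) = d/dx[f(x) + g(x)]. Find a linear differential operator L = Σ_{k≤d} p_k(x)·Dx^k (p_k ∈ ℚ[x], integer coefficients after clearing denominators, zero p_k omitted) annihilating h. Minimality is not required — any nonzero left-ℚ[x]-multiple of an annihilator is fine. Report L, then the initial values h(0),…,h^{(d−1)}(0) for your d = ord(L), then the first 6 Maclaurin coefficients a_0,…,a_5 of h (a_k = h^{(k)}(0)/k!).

f: a_k = 0, 4, 0, -2/3, 0, 1/30, …
g: a_k = -2, -6, -9, -9, -27/4, -81/20, …
h₀=f+g: left-lcm gives L₀, ord ≤ 3.
h₀' ⇒ L via d/dx closure of L₀.
L = 3 - Dx + 3·Dx^2 - Dx^3  (order 3).
h: a_k = -2, -18, -29, -27, -241/12, -243/20, …
ICs: h(0) = -2, h′(0) = -18, h′′(0) = -58.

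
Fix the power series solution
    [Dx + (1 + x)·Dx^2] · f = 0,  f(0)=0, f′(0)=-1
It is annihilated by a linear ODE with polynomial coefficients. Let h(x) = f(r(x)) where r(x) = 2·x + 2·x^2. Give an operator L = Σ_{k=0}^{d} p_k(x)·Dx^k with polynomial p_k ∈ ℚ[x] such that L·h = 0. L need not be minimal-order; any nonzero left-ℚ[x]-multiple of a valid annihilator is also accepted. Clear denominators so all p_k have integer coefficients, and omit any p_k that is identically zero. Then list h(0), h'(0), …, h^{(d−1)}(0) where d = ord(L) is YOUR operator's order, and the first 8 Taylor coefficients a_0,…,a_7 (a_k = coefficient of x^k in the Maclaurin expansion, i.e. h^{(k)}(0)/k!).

L = (4·x + 4·x^2)·Dx + (1 + 4·x + 6·x^2 + 4·x^3)·Dx^2  (order 2).
h: a_k = 0, -2, 0, 4/3, -2, 8/5, 0, -16/7, …
ICs: h(0) = 0, h′(0) = -2.

f: a_k = 0, -1, 1/2, -1/3, 1/4, -1/5, 1/6, -1/7, …
h₀=f(r): pull back L_f along r ⇒ L₀.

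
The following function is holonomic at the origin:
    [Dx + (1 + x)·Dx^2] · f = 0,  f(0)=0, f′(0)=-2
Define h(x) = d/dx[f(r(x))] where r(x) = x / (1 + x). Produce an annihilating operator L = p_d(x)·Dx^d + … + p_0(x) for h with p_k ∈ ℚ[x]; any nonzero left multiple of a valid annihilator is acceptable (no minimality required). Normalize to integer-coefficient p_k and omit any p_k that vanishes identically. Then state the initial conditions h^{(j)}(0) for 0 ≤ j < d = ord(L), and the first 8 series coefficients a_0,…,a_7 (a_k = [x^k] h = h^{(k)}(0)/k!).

L = (3 + 4·x) + (1 + 3·x + 2·x^2)·Dx  (order 1).
h: a_k = -2, 6, -14, 30, -62, 126, -254, 510, …
ICs: h(0) = -2.

f: a_k = 0, -2, 1, -2/3, 1/2, -2/5, 1/3, -2/7, …
Substitute x→r, Dx→(1/r')Dx; clear ⇒ L₀.
Derive L from L₀ (diff closure).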